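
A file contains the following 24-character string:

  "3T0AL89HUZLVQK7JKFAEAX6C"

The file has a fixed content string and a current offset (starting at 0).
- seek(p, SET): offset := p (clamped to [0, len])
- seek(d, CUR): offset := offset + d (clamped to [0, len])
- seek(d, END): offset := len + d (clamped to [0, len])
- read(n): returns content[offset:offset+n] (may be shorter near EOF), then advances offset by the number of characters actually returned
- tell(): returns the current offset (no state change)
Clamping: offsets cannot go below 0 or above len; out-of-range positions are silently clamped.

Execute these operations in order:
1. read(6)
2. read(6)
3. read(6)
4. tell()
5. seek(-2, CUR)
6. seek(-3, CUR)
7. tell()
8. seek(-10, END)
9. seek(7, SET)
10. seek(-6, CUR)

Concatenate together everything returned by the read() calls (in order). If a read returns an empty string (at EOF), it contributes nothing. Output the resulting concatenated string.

Answer: 3T0AL89HUZLVQK7JKF

Derivation:
After 1 (read(6)): returned '3T0AL8', offset=6
After 2 (read(6)): returned '9HUZLV', offset=12
After 3 (read(6)): returned 'QK7JKF', offset=18
After 4 (tell()): offset=18
After 5 (seek(-2, CUR)): offset=16
After 6 (seek(-3, CUR)): offset=13
After 7 (tell()): offset=13
After 8 (seek(-10, END)): offset=14
After 9 (seek(7, SET)): offset=7
After 10 (seek(-6, CUR)): offset=1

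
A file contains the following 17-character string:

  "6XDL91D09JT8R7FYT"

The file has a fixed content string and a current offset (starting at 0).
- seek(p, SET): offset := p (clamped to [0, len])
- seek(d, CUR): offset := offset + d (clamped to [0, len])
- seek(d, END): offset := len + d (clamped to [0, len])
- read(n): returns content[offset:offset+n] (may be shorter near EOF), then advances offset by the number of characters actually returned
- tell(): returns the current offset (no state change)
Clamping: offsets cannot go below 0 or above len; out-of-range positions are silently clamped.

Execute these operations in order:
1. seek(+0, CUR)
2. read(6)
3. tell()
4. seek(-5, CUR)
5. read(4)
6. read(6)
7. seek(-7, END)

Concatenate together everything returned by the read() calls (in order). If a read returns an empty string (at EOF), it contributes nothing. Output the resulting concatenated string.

After 1 (seek(+0, CUR)): offset=0
After 2 (read(6)): returned '6XDL91', offset=6
After 3 (tell()): offset=6
After 4 (seek(-5, CUR)): offset=1
After 5 (read(4)): returned 'XDL9', offset=5
After 6 (read(6)): returned '1D09JT', offset=11
After 7 (seek(-7, END)): offset=10

Answer: 6XDL91XDL91D09JT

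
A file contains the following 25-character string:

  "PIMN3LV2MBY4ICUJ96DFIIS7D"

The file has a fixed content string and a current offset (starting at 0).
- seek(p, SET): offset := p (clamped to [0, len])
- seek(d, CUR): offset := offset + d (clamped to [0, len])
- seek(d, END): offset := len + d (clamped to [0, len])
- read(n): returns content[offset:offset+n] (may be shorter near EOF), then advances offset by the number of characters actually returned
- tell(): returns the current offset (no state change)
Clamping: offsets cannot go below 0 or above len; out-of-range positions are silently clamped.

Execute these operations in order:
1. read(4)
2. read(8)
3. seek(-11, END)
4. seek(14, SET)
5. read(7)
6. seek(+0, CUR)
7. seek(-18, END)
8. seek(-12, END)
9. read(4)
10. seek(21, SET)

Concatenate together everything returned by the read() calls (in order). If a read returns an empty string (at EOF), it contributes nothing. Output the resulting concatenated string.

After 1 (read(4)): returned 'PIMN', offset=4
After 2 (read(8)): returned '3LV2MBY4', offset=12
After 3 (seek(-11, END)): offset=14
After 4 (seek(14, SET)): offset=14
After 5 (read(7)): returned 'UJ96DFI', offset=21
After 6 (seek(+0, CUR)): offset=21
After 7 (seek(-18, END)): offset=7
After 8 (seek(-12, END)): offset=13
After 9 (read(4)): returned 'CUJ9', offset=17
After 10 (seek(21, SET)): offset=21

Answer: PIMN3LV2MBY4UJ96DFICUJ9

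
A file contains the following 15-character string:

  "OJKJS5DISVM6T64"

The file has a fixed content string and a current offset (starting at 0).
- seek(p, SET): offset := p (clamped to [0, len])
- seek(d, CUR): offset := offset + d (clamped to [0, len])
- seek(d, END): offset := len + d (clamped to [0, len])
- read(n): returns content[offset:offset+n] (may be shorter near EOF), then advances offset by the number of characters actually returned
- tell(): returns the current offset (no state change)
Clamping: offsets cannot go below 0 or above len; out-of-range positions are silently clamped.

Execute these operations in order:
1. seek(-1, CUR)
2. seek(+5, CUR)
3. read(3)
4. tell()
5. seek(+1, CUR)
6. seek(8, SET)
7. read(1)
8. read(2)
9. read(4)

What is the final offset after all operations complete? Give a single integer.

After 1 (seek(-1, CUR)): offset=0
After 2 (seek(+5, CUR)): offset=5
After 3 (read(3)): returned '5DI', offset=8
After 4 (tell()): offset=8
After 5 (seek(+1, CUR)): offset=9
After 6 (seek(8, SET)): offset=8
After 7 (read(1)): returned 'S', offset=9
After 8 (read(2)): returned 'VM', offset=11
After 9 (read(4)): returned '6T64', offset=15

Answer: 15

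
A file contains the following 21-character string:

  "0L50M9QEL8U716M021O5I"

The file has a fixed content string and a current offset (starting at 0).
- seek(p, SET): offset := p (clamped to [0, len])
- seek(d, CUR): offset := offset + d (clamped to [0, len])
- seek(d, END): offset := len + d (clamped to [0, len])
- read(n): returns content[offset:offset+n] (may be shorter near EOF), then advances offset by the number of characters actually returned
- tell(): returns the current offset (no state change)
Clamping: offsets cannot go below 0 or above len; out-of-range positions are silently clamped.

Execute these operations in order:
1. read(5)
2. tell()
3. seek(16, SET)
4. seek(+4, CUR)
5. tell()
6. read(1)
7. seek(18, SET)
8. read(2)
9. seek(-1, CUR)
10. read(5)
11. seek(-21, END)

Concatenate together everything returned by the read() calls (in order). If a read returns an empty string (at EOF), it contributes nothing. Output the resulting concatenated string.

After 1 (read(5)): returned '0L50M', offset=5
After 2 (tell()): offset=5
After 3 (seek(16, SET)): offset=16
After 4 (seek(+4, CUR)): offset=20
After 5 (tell()): offset=20
After 6 (read(1)): returned 'I', offset=21
After 7 (seek(18, SET)): offset=18
After 8 (read(2)): returned 'O5', offset=20
After 9 (seek(-1, CUR)): offset=19
After 10 (read(5)): returned '5I', offset=21
After 11 (seek(-21, END)): offset=0

Answer: 0L50MIO55I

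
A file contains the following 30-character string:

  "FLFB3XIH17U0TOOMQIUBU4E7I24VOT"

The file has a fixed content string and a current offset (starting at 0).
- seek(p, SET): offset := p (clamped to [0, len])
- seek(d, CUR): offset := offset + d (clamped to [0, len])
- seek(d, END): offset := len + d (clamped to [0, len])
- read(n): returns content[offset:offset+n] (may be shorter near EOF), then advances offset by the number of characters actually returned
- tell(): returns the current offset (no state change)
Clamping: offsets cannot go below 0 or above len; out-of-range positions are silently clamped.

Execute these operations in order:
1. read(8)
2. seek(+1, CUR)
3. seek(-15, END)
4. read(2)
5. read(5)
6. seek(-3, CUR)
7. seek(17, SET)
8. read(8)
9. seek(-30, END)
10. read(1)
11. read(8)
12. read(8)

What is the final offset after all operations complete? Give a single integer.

Answer: 17

Derivation:
After 1 (read(8)): returned 'FLFB3XIH', offset=8
After 2 (seek(+1, CUR)): offset=9
After 3 (seek(-15, END)): offset=15
After 4 (read(2)): returned 'MQ', offset=17
After 5 (read(5)): returned 'IUBU4', offset=22
After 6 (seek(-3, CUR)): offset=19
After 7 (seek(17, SET)): offset=17
After 8 (read(8)): returned 'IUBU4E7I', offset=25
After 9 (seek(-30, END)): offset=0
After 10 (read(1)): returned 'F', offset=1
After 11 (read(8)): returned 'LFB3XIH1', offset=9
After 12 (read(8)): returned '7U0TOOMQ', offset=17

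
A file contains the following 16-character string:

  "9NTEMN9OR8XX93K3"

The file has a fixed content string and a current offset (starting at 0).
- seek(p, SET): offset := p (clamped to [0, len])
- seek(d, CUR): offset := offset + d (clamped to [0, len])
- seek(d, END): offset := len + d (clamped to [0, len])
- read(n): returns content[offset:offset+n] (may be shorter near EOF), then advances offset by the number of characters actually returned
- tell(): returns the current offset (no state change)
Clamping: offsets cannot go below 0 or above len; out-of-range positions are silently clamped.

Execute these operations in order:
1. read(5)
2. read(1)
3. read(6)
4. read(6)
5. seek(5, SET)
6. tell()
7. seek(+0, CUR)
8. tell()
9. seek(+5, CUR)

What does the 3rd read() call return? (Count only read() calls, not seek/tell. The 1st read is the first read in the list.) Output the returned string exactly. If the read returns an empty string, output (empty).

After 1 (read(5)): returned '9NTEM', offset=5
After 2 (read(1)): returned 'N', offset=6
After 3 (read(6)): returned '9OR8XX', offset=12
After 4 (read(6)): returned '93K3', offset=16
After 5 (seek(5, SET)): offset=5
After 6 (tell()): offset=5
After 7 (seek(+0, CUR)): offset=5
After 8 (tell()): offset=5
After 9 (seek(+5, CUR)): offset=10

Answer: 9OR8XX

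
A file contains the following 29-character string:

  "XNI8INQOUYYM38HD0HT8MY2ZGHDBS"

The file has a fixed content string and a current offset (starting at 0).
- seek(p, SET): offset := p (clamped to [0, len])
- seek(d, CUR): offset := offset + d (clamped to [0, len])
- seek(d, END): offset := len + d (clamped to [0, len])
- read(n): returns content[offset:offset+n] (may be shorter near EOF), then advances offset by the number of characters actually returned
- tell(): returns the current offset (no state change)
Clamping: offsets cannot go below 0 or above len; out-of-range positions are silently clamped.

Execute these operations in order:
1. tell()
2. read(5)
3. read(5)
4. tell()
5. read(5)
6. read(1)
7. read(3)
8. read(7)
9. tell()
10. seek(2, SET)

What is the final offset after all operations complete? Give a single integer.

Answer: 2

Derivation:
After 1 (tell()): offset=0
After 2 (read(5)): returned 'XNI8I', offset=5
After 3 (read(5)): returned 'NQOUY', offset=10
After 4 (tell()): offset=10
After 5 (read(5)): returned 'YM38H', offset=15
After 6 (read(1)): returned 'D', offset=16
After 7 (read(3)): returned '0HT', offset=19
After 8 (read(7)): returned '8MY2ZGH', offset=26
After 9 (tell()): offset=26
After 10 (seek(2, SET)): offset=2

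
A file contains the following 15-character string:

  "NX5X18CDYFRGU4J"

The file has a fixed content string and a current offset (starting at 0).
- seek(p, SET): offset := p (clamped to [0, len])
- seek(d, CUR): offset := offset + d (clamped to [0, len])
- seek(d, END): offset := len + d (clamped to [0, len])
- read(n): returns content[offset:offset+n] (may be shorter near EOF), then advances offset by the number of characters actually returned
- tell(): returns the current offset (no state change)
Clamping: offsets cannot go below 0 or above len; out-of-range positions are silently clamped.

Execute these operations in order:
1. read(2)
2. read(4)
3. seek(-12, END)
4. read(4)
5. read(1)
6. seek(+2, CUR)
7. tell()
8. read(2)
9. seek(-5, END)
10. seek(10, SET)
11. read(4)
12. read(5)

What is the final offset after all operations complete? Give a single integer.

After 1 (read(2)): returned 'NX', offset=2
After 2 (read(4)): returned '5X18', offset=6
After 3 (seek(-12, END)): offset=3
After 4 (read(4)): returned 'X18C', offset=7
After 5 (read(1)): returned 'D', offset=8
After 6 (seek(+2, CUR)): offset=10
After 7 (tell()): offset=10
After 8 (read(2)): returned 'RG', offset=12
After 9 (seek(-5, END)): offset=10
After 10 (seek(10, SET)): offset=10
After 11 (read(4)): returned 'RGU4', offset=14
After 12 (read(5)): returned 'J', offset=15

Answer: 15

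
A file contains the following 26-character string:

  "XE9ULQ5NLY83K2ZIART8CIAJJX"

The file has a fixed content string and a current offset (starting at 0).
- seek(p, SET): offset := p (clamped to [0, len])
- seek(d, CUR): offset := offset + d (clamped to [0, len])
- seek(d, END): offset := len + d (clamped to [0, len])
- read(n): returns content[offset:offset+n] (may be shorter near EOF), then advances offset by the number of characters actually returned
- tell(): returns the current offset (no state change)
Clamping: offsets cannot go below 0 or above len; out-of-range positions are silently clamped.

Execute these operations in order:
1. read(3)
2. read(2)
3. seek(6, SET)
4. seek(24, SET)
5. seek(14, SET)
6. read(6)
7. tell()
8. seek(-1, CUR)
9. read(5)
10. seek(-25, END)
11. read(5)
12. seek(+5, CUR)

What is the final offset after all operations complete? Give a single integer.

Answer: 11

Derivation:
After 1 (read(3)): returned 'XE9', offset=3
After 2 (read(2)): returned 'UL', offset=5
After 3 (seek(6, SET)): offset=6
After 4 (seek(24, SET)): offset=24
After 5 (seek(14, SET)): offset=14
After 6 (read(6)): returned 'ZIART8', offset=20
After 7 (tell()): offset=20
After 8 (seek(-1, CUR)): offset=19
After 9 (read(5)): returned '8CIAJ', offset=24
After 10 (seek(-25, END)): offset=1
After 11 (read(5)): returned 'E9ULQ', offset=6
After 12 (seek(+5, CUR)): offset=11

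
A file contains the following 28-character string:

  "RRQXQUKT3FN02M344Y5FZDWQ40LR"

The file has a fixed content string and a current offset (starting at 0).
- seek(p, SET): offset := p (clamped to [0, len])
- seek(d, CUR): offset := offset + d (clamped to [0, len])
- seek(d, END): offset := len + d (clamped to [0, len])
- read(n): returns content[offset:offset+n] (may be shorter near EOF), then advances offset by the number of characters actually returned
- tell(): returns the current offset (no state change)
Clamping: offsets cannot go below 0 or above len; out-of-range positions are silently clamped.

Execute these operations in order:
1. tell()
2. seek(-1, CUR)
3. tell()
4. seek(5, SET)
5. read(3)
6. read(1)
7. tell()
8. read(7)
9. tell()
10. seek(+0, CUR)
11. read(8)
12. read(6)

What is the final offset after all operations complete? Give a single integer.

After 1 (tell()): offset=0
After 2 (seek(-1, CUR)): offset=0
After 3 (tell()): offset=0
After 4 (seek(5, SET)): offset=5
After 5 (read(3)): returned 'UKT', offset=8
After 6 (read(1)): returned '3', offset=9
After 7 (tell()): offset=9
After 8 (read(7)): returned 'FN02M34', offset=16
After 9 (tell()): offset=16
After 10 (seek(+0, CUR)): offset=16
After 11 (read(8)): returned '4Y5FZDWQ', offset=24
After 12 (read(6)): returned '40LR', offset=28

Answer: 28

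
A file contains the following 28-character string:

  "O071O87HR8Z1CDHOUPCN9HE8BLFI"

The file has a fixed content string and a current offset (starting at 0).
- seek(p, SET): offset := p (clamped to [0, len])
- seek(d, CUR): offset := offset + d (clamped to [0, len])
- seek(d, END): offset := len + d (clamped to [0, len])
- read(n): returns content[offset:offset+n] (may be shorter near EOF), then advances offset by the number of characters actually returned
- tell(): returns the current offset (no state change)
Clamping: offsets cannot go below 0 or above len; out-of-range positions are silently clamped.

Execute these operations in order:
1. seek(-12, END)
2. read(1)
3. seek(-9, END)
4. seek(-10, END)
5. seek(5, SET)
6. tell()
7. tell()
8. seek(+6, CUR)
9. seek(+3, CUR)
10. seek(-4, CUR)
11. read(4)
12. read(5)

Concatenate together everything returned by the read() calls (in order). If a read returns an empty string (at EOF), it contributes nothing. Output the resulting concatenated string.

After 1 (seek(-12, END)): offset=16
After 2 (read(1)): returned 'U', offset=17
After 3 (seek(-9, END)): offset=19
After 4 (seek(-10, END)): offset=18
After 5 (seek(5, SET)): offset=5
After 6 (tell()): offset=5
After 7 (tell()): offset=5
After 8 (seek(+6, CUR)): offset=11
After 9 (seek(+3, CUR)): offset=14
After 10 (seek(-4, CUR)): offset=10
After 11 (read(4)): returned 'Z1CD', offset=14
After 12 (read(5)): returned 'HOUPC', offset=19

Answer: UZ1CDHOUPC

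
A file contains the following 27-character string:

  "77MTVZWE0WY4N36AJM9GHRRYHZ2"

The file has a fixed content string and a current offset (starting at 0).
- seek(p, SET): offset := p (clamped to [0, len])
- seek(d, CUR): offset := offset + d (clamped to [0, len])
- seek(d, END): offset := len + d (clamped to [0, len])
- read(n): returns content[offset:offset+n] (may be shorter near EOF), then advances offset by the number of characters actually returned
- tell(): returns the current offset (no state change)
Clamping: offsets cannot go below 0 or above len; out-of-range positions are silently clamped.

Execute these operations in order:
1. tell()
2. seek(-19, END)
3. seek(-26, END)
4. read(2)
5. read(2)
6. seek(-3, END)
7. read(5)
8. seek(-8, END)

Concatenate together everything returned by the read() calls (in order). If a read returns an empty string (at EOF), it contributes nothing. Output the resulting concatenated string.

Answer: 7MTVHZ2

Derivation:
After 1 (tell()): offset=0
After 2 (seek(-19, END)): offset=8
After 3 (seek(-26, END)): offset=1
After 4 (read(2)): returned '7M', offset=3
After 5 (read(2)): returned 'TV', offset=5
After 6 (seek(-3, END)): offset=24
After 7 (read(5)): returned 'HZ2', offset=27
After 8 (seek(-8, END)): offset=19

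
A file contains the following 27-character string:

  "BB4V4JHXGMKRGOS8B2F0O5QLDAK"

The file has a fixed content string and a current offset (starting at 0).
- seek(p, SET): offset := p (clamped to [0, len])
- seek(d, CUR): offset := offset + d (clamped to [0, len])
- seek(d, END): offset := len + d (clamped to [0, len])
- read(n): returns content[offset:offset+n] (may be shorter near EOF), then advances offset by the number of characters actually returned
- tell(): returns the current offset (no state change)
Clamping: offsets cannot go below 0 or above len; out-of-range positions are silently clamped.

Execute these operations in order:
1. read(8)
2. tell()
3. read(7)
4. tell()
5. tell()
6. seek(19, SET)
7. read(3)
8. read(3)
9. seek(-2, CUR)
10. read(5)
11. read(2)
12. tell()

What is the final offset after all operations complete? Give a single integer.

Answer: 27

Derivation:
After 1 (read(8)): returned 'BB4V4JHX', offset=8
After 2 (tell()): offset=8
After 3 (read(7)): returned 'GMKRGOS', offset=15
After 4 (tell()): offset=15
After 5 (tell()): offset=15
After 6 (seek(19, SET)): offset=19
After 7 (read(3)): returned '0O5', offset=22
After 8 (read(3)): returned 'QLD', offset=25
After 9 (seek(-2, CUR)): offset=23
After 10 (read(5)): returned 'LDAK', offset=27
After 11 (read(2)): returned '', offset=27
After 12 (tell()): offset=27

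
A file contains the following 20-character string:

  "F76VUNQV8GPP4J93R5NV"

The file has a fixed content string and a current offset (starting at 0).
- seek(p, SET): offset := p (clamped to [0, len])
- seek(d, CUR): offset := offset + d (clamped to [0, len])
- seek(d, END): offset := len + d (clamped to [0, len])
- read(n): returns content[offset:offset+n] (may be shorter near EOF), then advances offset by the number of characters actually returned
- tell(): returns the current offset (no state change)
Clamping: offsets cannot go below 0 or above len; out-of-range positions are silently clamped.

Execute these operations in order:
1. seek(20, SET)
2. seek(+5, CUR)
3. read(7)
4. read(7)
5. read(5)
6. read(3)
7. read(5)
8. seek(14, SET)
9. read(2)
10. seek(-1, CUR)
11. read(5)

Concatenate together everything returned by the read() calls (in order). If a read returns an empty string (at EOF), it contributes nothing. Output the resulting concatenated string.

After 1 (seek(20, SET)): offset=20
After 2 (seek(+5, CUR)): offset=20
After 3 (read(7)): returned '', offset=20
After 4 (read(7)): returned '', offset=20
After 5 (read(5)): returned '', offset=20
After 6 (read(3)): returned '', offset=20
After 7 (read(5)): returned '', offset=20
After 8 (seek(14, SET)): offset=14
After 9 (read(2)): returned '93', offset=16
After 10 (seek(-1, CUR)): offset=15
After 11 (read(5)): returned '3R5NV', offset=20

Answer: 933R5NV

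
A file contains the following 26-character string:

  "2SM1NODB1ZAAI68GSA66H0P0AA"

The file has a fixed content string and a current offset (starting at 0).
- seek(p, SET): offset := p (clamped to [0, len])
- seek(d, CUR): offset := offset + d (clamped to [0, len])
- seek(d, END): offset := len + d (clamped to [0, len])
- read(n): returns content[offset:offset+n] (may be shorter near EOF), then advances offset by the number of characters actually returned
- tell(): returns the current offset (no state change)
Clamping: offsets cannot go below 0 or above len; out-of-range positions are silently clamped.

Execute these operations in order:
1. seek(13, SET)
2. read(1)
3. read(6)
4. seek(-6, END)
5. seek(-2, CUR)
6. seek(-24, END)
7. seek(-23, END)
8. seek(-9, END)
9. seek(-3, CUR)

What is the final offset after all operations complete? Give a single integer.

After 1 (seek(13, SET)): offset=13
After 2 (read(1)): returned '6', offset=14
After 3 (read(6)): returned '8GSA66', offset=20
After 4 (seek(-6, END)): offset=20
After 5 (seek(-2, CUR)): offset=18
After 6 (seek(-24, END)): offset=2
After 7 (seek(-23, END)): offset=3
After 8 (seek(-9, END)): offset=17
After 9 (seek(-3, CUR)): offset=14

Answer: 14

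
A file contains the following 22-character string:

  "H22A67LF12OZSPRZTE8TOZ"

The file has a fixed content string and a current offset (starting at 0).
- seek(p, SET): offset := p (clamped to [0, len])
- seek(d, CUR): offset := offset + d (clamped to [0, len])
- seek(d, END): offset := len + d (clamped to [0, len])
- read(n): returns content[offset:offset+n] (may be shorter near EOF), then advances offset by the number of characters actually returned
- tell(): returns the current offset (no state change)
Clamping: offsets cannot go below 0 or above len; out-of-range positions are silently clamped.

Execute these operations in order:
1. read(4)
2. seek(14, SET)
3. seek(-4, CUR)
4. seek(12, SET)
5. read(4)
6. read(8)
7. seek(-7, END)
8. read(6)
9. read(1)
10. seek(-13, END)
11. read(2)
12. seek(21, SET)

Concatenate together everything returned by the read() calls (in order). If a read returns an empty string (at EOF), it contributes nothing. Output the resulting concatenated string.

After 1 (read(4)): returned 'H22A', offset=4
After 2 (seek(14, SET)): offset=14
After 3 (seek(-4, CUR)): offset=10
After 4 (seek(12, SET)): offset=12
After 5 (read(4)): returned 'SPRZ', offset=16
After 6 (read(8)): returned 'TE8TOZ', offset=22
After 7 (seek(-7, END)): offset=15
After 8 (read(6)): returned 'ZTE8TO', offset=21
After 9 (read(1)): returned 'Z', offset=22
After 10 (seek(-13, END)): offset=9
After 11 (read(2)): returned '2O', offset=11
After 12 (seek(21, SET)): offset=21

Answer: H22ASPRZTE8TOZZTE8TOZ2O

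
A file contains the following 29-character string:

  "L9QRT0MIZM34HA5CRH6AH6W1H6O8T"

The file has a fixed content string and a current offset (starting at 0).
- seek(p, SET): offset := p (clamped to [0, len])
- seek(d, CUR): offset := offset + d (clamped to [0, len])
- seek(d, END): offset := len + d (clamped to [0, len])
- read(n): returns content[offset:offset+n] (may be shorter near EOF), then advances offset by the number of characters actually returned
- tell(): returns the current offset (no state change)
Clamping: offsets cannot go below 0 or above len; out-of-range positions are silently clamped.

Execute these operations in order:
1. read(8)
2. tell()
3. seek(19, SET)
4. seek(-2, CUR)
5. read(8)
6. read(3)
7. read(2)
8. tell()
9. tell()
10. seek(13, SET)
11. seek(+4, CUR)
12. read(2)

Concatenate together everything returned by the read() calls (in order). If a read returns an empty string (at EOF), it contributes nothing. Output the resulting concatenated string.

After 1 (read(8)): returned 'L9QRT0MI', offset=8
After 2 (tell()): offset=8
After 3 (seek(19, SET)): offset=19
After 4 (seek(-2, CUR)): offset=17
After 5 (read(8)): returned 'H6AH6W1H', offset=25
After 6 (read(3)): returned '6O8', offset=28
After 7 (read(2)): returned 'T', offset=29
After 8 (tell()): offset=29
After 9 (tell()): offset=29
After 10 (seek(13, SET)): offset=13
After 11 (seek(+4, CUR)): offset=17
After 12 (read(2)): returned 'H6', offset=19

Answer: L9QRT0MIH6AH6W1H6O8TH6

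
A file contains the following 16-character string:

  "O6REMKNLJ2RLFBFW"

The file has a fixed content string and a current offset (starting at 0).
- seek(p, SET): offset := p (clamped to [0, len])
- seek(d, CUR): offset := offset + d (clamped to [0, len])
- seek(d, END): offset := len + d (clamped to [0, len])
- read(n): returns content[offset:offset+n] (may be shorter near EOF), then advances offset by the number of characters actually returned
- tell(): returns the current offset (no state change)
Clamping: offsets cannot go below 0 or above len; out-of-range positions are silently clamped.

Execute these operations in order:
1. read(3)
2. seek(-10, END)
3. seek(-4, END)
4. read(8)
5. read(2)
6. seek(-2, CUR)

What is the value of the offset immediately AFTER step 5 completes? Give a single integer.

Answer: 16

Derivation:
After 1 (read(3)): returned 'O6R', offset=3
After 2 (seek(-10, END)): offset=6
After 3 (seek(-4, END)): offset=12
After 4 (read(8)): returned 'FBFW', offset=16
After 5 (read(2)): returned '', offset=16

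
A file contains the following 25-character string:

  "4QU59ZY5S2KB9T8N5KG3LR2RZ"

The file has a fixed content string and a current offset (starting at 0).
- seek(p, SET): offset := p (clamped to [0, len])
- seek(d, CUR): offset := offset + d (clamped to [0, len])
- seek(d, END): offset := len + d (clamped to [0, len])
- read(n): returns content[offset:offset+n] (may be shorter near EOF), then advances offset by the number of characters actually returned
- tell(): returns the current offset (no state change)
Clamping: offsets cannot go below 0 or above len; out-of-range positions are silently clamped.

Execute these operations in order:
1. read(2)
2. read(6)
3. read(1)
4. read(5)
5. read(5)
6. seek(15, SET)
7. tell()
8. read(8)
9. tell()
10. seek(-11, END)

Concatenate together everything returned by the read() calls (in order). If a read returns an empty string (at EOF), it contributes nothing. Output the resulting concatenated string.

Answer: 4QU59ZY5S2KB9T8N5KGN5KG3LR2

Derivation:
After 1 (read(2)): returned '4Q', offset=2
After 2 (read(6)): returned 'U59ZY5', offset=8
After 3 (read(1)): returned 'S', offset=9
After 4 (read(5)): returned '2KB9T', offset=14
After 5 (read(5)): returned '8N5KG', offset=19
After 6 (seek(15, SET)): offset=15
After 7 (tell()): offset=15
After 8 (read(8)): returned 'N5KG3LR2', offset=23
After 9 (tell()): offset=23
After 10 (seek(-11, END)): offset=14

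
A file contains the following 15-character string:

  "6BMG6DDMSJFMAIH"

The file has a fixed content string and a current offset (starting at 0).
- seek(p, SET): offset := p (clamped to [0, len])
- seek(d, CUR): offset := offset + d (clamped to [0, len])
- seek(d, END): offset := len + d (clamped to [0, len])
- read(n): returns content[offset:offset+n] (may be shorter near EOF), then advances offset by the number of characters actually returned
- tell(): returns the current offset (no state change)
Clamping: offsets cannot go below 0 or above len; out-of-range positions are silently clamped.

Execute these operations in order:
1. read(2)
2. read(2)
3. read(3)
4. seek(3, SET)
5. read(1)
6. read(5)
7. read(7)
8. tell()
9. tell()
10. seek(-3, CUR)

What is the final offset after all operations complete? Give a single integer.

After 1 (read(2)): returned '6B', offset=2
After 2 (read(2)): returned 'MG', offset=4
After 3 (read(3)): returned '6DD', offset=7
After 4 (seek(3, SET)): offset=3
After 5 (read(1)): returned 'G', offset=4
After 6 (read(5)): returned '6DDMS', offset=9
After 7 (read(7)): returned 'JFMAIH', offset=15
After 8 (tell()): offset=15
After 9 (tell()): offset=15
After 10 (seek(-3, CUR)): offset=12

Answer: 12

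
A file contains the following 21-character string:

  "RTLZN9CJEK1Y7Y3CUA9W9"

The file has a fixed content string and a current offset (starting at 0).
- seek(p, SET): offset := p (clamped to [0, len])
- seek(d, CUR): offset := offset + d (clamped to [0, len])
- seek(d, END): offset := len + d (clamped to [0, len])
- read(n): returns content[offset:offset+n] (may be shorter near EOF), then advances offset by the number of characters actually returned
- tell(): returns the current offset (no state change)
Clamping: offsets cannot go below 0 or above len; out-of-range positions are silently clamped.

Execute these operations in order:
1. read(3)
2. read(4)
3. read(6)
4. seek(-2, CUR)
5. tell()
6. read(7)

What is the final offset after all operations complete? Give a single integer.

Answer: 18

Derivation:
After 1 (read(3)): returned 'RTL', offset=3
After 2 (read(4)): returned 'ZN9C', offset=7
After 3 (read(6)): returned 'JEK1Y7', offset=13
After 4 (seek(-2, CUR)): offset=11
After 5 (tell()): offset=11
After 6 (read(7)): returned 'Y7Y3CUA', offset=18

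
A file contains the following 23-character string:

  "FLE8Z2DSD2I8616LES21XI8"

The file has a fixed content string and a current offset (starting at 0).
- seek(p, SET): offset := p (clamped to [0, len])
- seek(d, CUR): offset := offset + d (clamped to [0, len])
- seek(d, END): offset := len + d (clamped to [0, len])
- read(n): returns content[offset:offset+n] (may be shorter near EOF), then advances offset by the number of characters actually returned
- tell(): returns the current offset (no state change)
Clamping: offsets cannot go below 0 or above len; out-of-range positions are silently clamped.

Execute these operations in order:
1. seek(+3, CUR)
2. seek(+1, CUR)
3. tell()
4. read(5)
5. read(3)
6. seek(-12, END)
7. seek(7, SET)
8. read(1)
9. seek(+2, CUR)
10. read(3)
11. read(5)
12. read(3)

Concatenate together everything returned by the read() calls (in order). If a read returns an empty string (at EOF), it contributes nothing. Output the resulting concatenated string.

After 1 (seek(+3, CUR)): offset=3
After 2 (seek(+1, CUR)): offset=4
After 3 (tell()): offset=4
After 4 (read(5)): returned 'Z2DSD', offset=9
After 5 (read(3)): returned '2I8', offset=12
After 6 (seek(-12, END)): offset=11
After 7 (seek(7, SET)): offset=7
After 8 (read(1)): returned 'S', offset=8
After 9 (seek(+2, CUR)): offset=10
After 10 (read(3)): returned 'I86', offset=13
After 11 (read(5)): returned '16LES', offset=18
After 12 (read(3)): returned '21X', offset=21

Answer: Z2DSD2I8SI8616LES21X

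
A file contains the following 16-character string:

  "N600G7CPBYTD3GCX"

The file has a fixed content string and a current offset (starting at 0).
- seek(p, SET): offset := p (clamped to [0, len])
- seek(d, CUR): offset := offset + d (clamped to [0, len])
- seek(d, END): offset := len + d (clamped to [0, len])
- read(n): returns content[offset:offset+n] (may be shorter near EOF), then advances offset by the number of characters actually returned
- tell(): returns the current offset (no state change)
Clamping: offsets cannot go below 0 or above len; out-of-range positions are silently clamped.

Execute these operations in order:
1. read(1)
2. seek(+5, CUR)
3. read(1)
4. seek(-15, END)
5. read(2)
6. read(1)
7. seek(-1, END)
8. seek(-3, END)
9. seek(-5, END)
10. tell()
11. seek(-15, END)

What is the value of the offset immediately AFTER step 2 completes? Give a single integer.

Answer: 6

Derivation:
After 1 (read(1)): returned 'N', offset=1
After 2 (seek(+5, CUR)): offset=6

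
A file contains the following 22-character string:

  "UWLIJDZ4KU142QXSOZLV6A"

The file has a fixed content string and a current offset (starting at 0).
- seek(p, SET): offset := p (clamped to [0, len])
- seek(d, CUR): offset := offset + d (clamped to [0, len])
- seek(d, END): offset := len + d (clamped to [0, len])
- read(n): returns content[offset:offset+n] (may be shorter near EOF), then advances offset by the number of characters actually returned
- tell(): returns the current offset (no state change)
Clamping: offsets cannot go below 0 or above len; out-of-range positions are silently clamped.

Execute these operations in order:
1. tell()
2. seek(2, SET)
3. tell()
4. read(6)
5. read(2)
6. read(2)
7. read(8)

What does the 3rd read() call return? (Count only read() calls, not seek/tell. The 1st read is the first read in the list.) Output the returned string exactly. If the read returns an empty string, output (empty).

After 1 (tell()): offset=0
After 2 (seek(2, SET)): offset=2
After 3 (tell()): offset=2
After 4 (read(6)): returned 'LIJDZ4', offset=8
After 5 (read(2)): returned 'KU', offset=10
After 6 (read(2)): returned '14', offset=12
After 7 (read(8)): returned '2QXSOZLV', offset=20

Answer: 14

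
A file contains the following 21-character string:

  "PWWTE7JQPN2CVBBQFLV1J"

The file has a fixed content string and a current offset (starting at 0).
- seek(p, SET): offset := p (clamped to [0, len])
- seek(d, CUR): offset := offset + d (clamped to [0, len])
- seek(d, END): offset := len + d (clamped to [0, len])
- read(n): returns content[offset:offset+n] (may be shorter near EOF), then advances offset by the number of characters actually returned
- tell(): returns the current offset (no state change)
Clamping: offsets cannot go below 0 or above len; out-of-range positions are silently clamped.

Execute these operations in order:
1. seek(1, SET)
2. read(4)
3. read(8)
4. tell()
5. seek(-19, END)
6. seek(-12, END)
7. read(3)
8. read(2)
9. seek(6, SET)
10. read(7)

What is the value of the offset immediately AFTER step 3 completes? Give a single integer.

After 1 (seek(1, SET)): offset=1
After 2 (read(4)): returned 'WWTE', offset=5
After 3 (read(8)): returned '7JQPN2CV', offset=13

Answer: 13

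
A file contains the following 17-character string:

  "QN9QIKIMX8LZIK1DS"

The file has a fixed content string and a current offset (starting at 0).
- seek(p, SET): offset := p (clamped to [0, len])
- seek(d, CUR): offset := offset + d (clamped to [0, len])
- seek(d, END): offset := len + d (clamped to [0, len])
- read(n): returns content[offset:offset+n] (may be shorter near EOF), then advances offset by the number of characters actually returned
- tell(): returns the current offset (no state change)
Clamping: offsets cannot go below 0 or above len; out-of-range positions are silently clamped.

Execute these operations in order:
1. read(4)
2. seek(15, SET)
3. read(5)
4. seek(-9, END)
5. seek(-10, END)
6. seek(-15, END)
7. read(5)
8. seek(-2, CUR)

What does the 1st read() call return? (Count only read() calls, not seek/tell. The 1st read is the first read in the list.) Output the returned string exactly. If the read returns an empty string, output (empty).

After 1 (read(4)): returned 'QN9Q', offset=4
After 2 (seek(15, SET)): offset=15
After 3 (read(5)): returned 'DS', offset=17
After 4 (seek(-9, END)): offset=8
After 5 (seek(-10, END)): offset=7
After 6 (seek(-15, END)): offset=2
After 7 (read(5)): returned '9QIKI', offset=7
After 8 (seek(-2, CUR)): offset=5

Answer: QN9Q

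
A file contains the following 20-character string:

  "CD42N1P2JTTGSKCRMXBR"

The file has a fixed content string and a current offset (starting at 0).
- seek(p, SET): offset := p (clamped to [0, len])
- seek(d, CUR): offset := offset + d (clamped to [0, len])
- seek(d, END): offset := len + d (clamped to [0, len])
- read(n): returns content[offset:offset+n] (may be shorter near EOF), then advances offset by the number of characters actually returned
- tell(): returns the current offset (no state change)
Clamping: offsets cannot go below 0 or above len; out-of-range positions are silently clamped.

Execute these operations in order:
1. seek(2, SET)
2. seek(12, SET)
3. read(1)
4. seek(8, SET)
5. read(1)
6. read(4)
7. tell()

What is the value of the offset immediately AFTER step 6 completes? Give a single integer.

Answer: 13

Derivation:
After 1 (seek(2, SET)): offset=2
After 2 (seek(12, SET)): offset=12
After 3 (read(1)): returned 'S', offset=13
After 4 (seek(8, SET)): offset=8
After 5 (read(1)): returned 'J', offset=9
After 6 (read(4)): returned 'TTGS', offset=13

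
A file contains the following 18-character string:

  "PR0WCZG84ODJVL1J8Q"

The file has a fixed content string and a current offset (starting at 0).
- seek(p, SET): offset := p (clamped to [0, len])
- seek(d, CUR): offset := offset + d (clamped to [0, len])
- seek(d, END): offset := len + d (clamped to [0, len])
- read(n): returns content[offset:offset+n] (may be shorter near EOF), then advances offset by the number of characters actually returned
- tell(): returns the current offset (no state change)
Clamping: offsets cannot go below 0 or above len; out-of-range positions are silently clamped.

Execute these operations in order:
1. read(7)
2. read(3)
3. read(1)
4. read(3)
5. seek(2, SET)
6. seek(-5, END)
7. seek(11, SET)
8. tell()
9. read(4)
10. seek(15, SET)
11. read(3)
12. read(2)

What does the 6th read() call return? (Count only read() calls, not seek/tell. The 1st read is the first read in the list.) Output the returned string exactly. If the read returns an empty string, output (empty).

Answer: J8Q

Derivation:
After 1 (read(7)): returned 'PR0WCZG', offset=7
After 2 (read(3)): returned '84O', offset=10
After 3 (read(1)): returned 'D', offset=11
After 4 (read(3)): returned 'JVL', offset=14
After 5 (seek(2, SET)): offset=2
After 6 (seek(-5, END)): offset=13
After 7 (seek(11, SET)): offset=11
After 8 (tell()): offset=11
After 9 (read(4)): returned 'JVL1', offset=15
After 10 (seek(15, SET)): offset=15
After 11 (read(3)): returned 'J8Q', offset=18
After 12 (read(2)): returned '', offset=18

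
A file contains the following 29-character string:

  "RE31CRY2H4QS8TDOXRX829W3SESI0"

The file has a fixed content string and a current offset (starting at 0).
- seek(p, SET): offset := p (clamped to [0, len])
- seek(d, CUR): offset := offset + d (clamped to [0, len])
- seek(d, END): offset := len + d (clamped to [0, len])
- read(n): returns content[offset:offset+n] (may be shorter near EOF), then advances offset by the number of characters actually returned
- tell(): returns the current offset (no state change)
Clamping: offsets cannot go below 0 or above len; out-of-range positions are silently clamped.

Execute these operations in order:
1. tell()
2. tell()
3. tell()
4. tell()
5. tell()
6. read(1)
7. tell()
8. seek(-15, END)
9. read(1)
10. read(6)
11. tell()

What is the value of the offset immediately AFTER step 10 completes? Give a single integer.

After 1 (tell()): offset=0
After 2 (tell()): offset=0
After 3 (tell()): offset=0
After 4 (tell()): offset=0
After 5 (tell()): offset=0
After 6 (read(1)): returned 'R', offset=1
After 7 (tell()): offset=1
After 8 (seek(-15, END)): offset=14
After 9 (read(1)): returned 'D', offset=15
After 10 (read(6)): returned 'OXRX82', offset=21

Answer: 21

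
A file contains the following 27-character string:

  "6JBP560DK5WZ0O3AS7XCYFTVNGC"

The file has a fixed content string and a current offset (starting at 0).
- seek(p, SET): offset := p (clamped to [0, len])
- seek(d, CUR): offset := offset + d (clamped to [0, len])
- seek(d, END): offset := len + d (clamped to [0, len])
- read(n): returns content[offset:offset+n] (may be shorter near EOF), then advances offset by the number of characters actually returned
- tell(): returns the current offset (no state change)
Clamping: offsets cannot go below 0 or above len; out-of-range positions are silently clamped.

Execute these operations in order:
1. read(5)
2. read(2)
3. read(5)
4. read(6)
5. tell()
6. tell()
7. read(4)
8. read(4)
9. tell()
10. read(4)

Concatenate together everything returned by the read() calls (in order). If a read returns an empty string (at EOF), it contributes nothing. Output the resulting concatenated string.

Answer: 6JBP560DK5WZ0O3AS7XCYFTVNGC

Derivation:
After 1 (read(5)): returned '6JBP5', offset=5
After 2 (read(2)): returned '60', offset=7
After 3 (read(5)): returned 'DK5WZ', offset=12
After 4 (read(6)): returned '0O3AS7', offset=18
After 5 (tell()): offset=18
After 6 (tell()): offset=18
After 7 (read(4)): returned 'XCYF', offset=22
After 8 (read(4)): returned 'TVNG', offset=26
After 9 (tell()): offset=26
After 10 (read(4)): returned 'C', offset=27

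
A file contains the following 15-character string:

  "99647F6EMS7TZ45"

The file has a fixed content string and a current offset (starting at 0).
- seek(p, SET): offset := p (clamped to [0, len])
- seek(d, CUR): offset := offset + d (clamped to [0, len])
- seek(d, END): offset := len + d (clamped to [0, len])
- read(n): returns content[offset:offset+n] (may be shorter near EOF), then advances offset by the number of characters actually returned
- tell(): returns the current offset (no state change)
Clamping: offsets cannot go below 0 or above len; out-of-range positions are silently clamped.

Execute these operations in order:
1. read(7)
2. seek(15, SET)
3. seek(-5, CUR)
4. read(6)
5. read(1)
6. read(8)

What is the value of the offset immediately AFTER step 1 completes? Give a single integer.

After 1 (read(7)): returned '99647F6', offset=7

Answer: 7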